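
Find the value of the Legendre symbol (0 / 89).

0

Top reduces to 0: gcd > 1, so the symbol is 0.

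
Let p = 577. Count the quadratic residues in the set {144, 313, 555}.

(144/577) = +1 → QR.
(313/577) = +1 → QR.
(555/577) = +1 → QR.
Total quadratic residues among the 3: 3.

3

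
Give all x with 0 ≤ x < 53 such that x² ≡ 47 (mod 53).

53 ≡ 1 (mod 4), so we find a root by search.
Trying successive values, 10² = 100 ≡ 47 (mod 53). The other root is 53 − 10 = 43.

10, 43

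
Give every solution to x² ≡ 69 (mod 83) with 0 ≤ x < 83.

Since 83 ≡ 3 (mod 4), a square root of 69 is 69^((83+1)/4) = 69^21 mod 83.
Repeated squaring: 69^2≡30, 69^4≡70, 69^8≡3, 69^16≡9 (mod 83).
69^21 = 69^(16+4+1) ≡ 61 (mod 83).
Check: 61² = 3721 ≡ 69 (mod 83). The two roots are 22 and 61.

22, 61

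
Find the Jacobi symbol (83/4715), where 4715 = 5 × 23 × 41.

Reciprocity: 83 ≡ 3 and 4715 ≡ 3 (mod 4), so (83/4715) = −(4715/83).
Reduce top mod 83: now compute (67/83).
Reciprocity: 67 ≡ 3 and 83 ≡ 3 (mod 4), so (67/83) = −(83/67).
Reduce top mod 67: now compute (16/67).
Pull out 2^4: since 67 ≡ 3 (mod 8), (2/67) = -1, so (2/67)^4 = +1.
Reached (1/67) = 1. Collecting the sign flips along the way, the symbol is +1.

1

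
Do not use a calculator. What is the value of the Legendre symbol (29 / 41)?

-1

Reciprocity: 29 ≡ 1 and 41 ≡ 1 (mod 4), so (29/41) = +(41/29).
Reduce top mod 29: now compute (12/29).
Pull out 2^2: since 29 ≡ 5 (mod 8), (2/29) = -1, so (2/29)^2 = +1.
Reciprocity: 3 ≡ 3 and 29 ≡ 1 (mod 4), so (3/29) = +(29/3).
Reduce top mod 3: now compute (2/3).
Pull out 2: since 3 ≡ 3 (mod 8), (2/3) = -1.
Reached (1/3) = 1. Collecting the sign flips along the way, the symbol is -1.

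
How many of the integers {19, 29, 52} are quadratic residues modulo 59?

2

(19/59) = +1 → QR.
(29/59) = +1 → QR.
(52/59) = -1 → non-residue.
Total quadratic residues among the 3: 2.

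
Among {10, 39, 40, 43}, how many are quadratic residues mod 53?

(10/53) = +1 → QR.
(39/53) = -1 → non-residue.
(40/53) = +1 → QR.
(43/53) = +1 → QR.
Total quadratic residues among the 4: 3.

3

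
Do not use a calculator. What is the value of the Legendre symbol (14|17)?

-1

Pull out 2: since 17 ≡ 1 (mod 8), (2/17) = +1.
Reciprocity: 7 ≡ 3 and 17 ≡ 1 (mod 4), so (7/17) = +(17/7).
Reduce top mod 7: now compute (3/7).
Reciprocity: 3 ≡ 3 and 7 ≡ 3 (mod 4), so (3/7) = −(7/3).
Reduce top mod 3: now compute (1/3).
Reached (1/3) = 1. Collecting the sign flips along the way, the symbol is -1.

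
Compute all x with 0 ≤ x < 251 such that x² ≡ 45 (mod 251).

Since 251 ≡ 3 (mod 4), a square root of 45 is 45^((251+1)/4) = 45^63 mod 251.
Repeated squaring: 45^2≡17, 45^4≡38, 45^8≡189, 45^16≡79, 45^32≡217 (mod 251).
45^63 = 45^(32+16+8+4+2+1) ≡ 48 (mod 251).
Check: 48² = 2304 ≡ 45 (mod 251). The two roots are 48 and 203.

48, 203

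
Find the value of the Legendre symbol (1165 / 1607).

Reciprocity: 1165 ≡ 1 and 1607 ≡ 3 (mod 4), so (1165/1607) = +(1607/1165).
Reduce top mod 1165: now compute (442/1165).
Pull out 2: since 1165 ≡ 5 (mod 8), (2/1165) = -1.
Reciprocity: 221 ≡ 1 and 1165 ≡ 1 (mod 4), so (221/1165) = +(1165/221).
Reduce top mod 221: now compute (60/221).
Pull out 2^2: since 221 ≡ 5 (mod 8), (2/221) = -1, so (2/221)^2 = +1.
Reciprocity: 15 ≡ 3 and 221 ≡ 1 (mod 4), so (15/221) = +(221/15).
Reduce top mod 15: now compute (11/15).
Reciprocity: 11 ≡ 3 and 15 ≡ 3 (mod 4), so (11/15) = −(15/11).
Reduce top mod 11: now compute (4/11).
Pull out 2^2: since 11 ≡ 3 (mod 8), (2/11) = -1, so (2/11)^2 = +1.
Reached (1/11) = 1. Collecting the sign flips along the way, the symbol is +1.

1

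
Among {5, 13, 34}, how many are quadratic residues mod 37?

(5/37) = -1 → non-residue.
(13/37) = -1 → non-residue.
(34/37) = +1 → QR.
Total quadratic residues among the 3: 1.

1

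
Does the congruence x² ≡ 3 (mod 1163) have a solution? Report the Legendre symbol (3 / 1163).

1

Reciprocity: 3 ≡ 3 and 1163 ≡ 3 (mod 4), so (3/1163) = −(1163/3).
Reduce top mod 3: now compute (2/3).
Pull out 2: since 3 ≡ 3 (mod 8), (2/3) = -1.
Reached (1/3) = 1. Collecting the sign flips along the way, the symbol is +1.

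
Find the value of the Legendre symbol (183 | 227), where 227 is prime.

Euler's criterion: (183/227) ≡ 183^113 (mod 227).
183^2 ≡ 120 (mod 227)
183^4 ≡ 99 (mod 227)
183^8 ≡ 40 (mod 227)
183^16 ≡ 11 (mod 227)
183^32 ≡ 121 (mod 227)
183^64 ≡ 113 (mod 227)
183^113 = 183^(64+32+16+1) ≡ 226 (mod 227).
Result is 226 ≡ −1, so (183/227) = −1.

-1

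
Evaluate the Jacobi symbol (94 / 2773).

Pull out 2: since 2773 ≡ 5 (mod 8), (2/2773) = -1.
Reciprocity: 47 ≡ 3 and 2773 ≡ 1 (mod 4), so (47/2773) = +(2773/47).
Reduce top mod 47: now compute (0/47).
Top reduces to 0: gcd > 1, so the symbol is 0.

0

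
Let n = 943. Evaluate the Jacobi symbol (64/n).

1

Pull out 2^6: since 943 ≡ 7 (mod 8), (2/943) = +1, so (2/943)^6 = +1.
Reached (1/943) = 1. Collecting the sign flips along the way, the symbol is +1.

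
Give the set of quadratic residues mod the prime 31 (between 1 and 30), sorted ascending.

1 2 4 5 7 8 9 10 14 16 18 19 20 25 28

Square k = 1,…,15 (k and 31−k give the same square):
1²=1, 2²=4, 3²=9, 4²=16, 5²=25, 6²≡5, 7²≡18, 8²≡2, 9²≡19, 10²≡7, 11²≡28, 12²≡20, 13²≡14, 14²≡10, 15²≡8 (mod 31).
So the quadratic residues mod 31 are {1, 2, 4, 5, 7, 8, 9, 10, 14, 16, 18, 19, 20, 25, 28}.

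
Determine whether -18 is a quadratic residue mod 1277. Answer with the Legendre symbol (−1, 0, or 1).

First reduce: -18 ≡ 1259 (mod 1277).
Reciprocity: 1259 ≡ 3 and 1277 ≡ 1 (mod 4), so (1259/1277) = +(1277/1259).
Reduce top mod 1259: now compute (18/1259).
Pull out 2: since 1259 ≡ 3 (mod 8), (2/1259) = -1.
Reciprocity: 9 ≡ 1 and 1259 ≡ 3 (mod 4), so (9/1259) = +(1259/9).
Reduce top mod 9: now compute (8/9).
Pull out 2^3: since 9 ≡ 1 (mod 8), (2/9) = +1, so (2/9)^3 = +1.
Reached (1/9) = 1. Collecting the sign flips along the way, the symbol is -1.

-1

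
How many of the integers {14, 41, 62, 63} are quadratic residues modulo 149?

(14/149) = -1 → non-residue.
(41/149) = -1 → non-residue.
(62/149) = -1 → non-residue.
(63/149) = +1 → QR.
Total quadratic residues among the 4: 1.

1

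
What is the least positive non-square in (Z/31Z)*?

3

(2/31) = +1, so 2 is a residue.
(3/31) = −1, so 3 is the smallest positive non-residue mod 31.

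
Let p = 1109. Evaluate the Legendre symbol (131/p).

Reciprocity: 131 ≡ 3 and 1109 ≡ 1 (mod 4), so (131/1109) = +(1109/131).
Reduce top mod 131: now compute (61/131).
Reciprocity: 61 ≡ 1 and 131 ≡ 3 (mod 4), so (61/131) = +(131/61).
Reduce top mod 61: now compute (9/61).
Reciprocity: 9 ≡ 1 and 61 ≡ 1 (mod 4), so (9/61) = +(61/9).
Reduce top mod 9: now compute (7/9).
Reciprocity: 7 ≡ 3 and 9 ≡ 1 (mod 4), so (7/9) = +(9/7).
Reduce top mod 7: now compute (2/7).
Pull out 2: since 7 ≡ 7 (mod 8), (2/7) = +1.
Reached (1/7) = 1. Collecting the sign flips along the way, the symbol is +1.

1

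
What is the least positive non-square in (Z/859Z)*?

(2/859) = −1, so 2 is the smallest positive non-residue mod 859.

2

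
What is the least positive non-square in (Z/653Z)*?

(2/653) = −1, so 2 is the smallest positive non-residue mod 653.

2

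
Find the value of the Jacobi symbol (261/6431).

1

Reciprocity: 261 ≡ 1 and 6431 ≡ 3 (mod 4), so (261/6431) = +(6431/261).
Reduce top mod 261: now compute (167/261).
Reciprocity: 167 ≡ 3 and 261 ≡ 1 (mod 4), so (167/261) = +(261/167).
Reduce top mod 167: now compute (94/167).
Pull out 2: since 167 ≡ 7 (mod 8), (2/167) = +1.
Reciprocity: 47 ≡ 3 and 167 ≡ 3 (mod 4), so (47/167) = −(167/47).
Reduce top mod 47: now compute (26/47).
Pull out 2: since 47 ≡ 7 (mod 8), (2/47) = +1.
Reciprocity: 13 ≡ 1 and 47 ≡ 3 (mod 4), so (13/47) = +(47/13).
Reduce top mod 13: now compute (8/13).
Pull out 2^3: since 13 ≡ 5 (mod 8), (2/13) = -1, so (2/13)^3 = -1.
Reached (1/13) = 1. Collecting the sign flips along the way, the symbol is +1.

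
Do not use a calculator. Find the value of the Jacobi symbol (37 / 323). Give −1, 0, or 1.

1

Reciprocity: 37 ≡ 1 and 323 ≡ 3 (mod 4), so (37/323) = +(323/37).
Reduce top mod 37: now compute (27/37).
Reciprocity: 27 ≡ 3 and 37 ≡ 1 (mod 4), so (27/37) = +(37/27).
Reduce top mod 27: now compute (10/27).
Pull out 2: since 27 ≡ 3 (mod 8), (2/27) = -1.
Reciprocity: 5 ≡ 1 and 27 ≡ 3 (mod 4), so (5/27) = +(27/5).
Reduce top mod 5: now compute (2/5).
Pull out 2: since 5 ≡ 5 (mod 8), (2/5) = -1.
Reached (1/5) = 1. Collecting the sign flips along the way, the symbol is +1.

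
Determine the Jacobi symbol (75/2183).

1

Reciprocity: 75 ≡ 3 and 2183 ≡ 3 (mod 4), so (75/2183) = −(2183/75).
Reduce top mod 75: now compute (8/75).
Pull out 2^3: since 75 ≡ 3 (mod 8), (2/75) = -1, so (2/75)^3 = -1.
Reached (1/75) = 1. Collecting the sign flips along the way, the symbol is +1.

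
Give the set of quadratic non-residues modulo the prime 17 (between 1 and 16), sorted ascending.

3 5 6 7 10 11 12 14

Square k = 1,…,8 (k and 17−k give the same square):
1²=1, 2²=4, 3²=9, 4²=16, 5²≡8, 6²≡2, 7²≡15, 8²≡13 (mod 17).
The residues are {1, 2, 4, 8, 9, 13, 15, 16}; the non-residues are the remaining 8 nonzero classes.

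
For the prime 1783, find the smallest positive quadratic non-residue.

3

(2/1783) = +1, so 2 is a residue.
(3/1783) = −1, so 3 is the smallest positive non-residue mod 1783.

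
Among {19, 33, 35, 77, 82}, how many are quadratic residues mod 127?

3

(19/127) = +1 → QR.
(33/127) = -1 → non-residue.
(35/127) = +1 → QR.
(77/127) = -1 → non-residue.
(82/127) = +1 → QR.
Total quadratic residues among the 5: 3.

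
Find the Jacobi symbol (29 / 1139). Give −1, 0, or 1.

-1

Reciprocity: 29 ≡ 1 and 1139 ≡ 3 (mod 4), so (29/1139) = +(1139/29).
Reduce top mod 29: now compute (8/29).
Pull out 2^3: since 29 ≡ 5 (mod 8), (2/29) = -1, so (2/29)^3 = -1.
Reached (1/29) = 1. Collecting the sign flips along the way, the symbol is -1.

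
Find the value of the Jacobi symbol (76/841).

1

Pull out 2^2: since 841 ≡ 1 (mod 8), (2/841) = +1, so (2/841)^2 = +1.
Reciprocity: 19 ≡ 3 and 841 ≡ 1 (mod 4), so (19/841) = +(841/19).
Reduce top mod 19: now compute (5/19).
Reciprocity: 5 ≡ 1 and 19 ≡ 3 (mod 4), so (5/19) = +(19/5).
Reduce top mod 5: now compute (4/5).
Pull out 2^2: since 5 ≡ 5 (mod 8), (2/5) = -1, so (2/5)^2 = +1.
Reached (1/5) = 1. Collecting the sign flips along the way, the symbol is +1.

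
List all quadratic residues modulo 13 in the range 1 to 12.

Square k = 1,…,6 (k and 13−k give the same square):
1²=1, 2²=4, 3²=9, 4²≡3, 5²≡12, 6²≡10 (mod 13).
So the quadratic residues mod 13 are {1, 3, 4, 9, 10, 12}.

1 3 4 9 10 12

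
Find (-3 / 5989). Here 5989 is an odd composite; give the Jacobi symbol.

First reduce: -3 ≡ 5986 (mod 5989).
Pull out 2: since 5989 ≡ 5 (mod 8), (2/5989) = -1.
Reciprocity: 2993 ≡ 1 and 5989 ≡ 1 (mod 4), so (2993/5989) = +(5989/2993).
Reduce top mod 2993: now compute (3/2993).
Reciprocity: 3 ≡ 3 and 2993 ≡ 1 (mod 4), so (3/2993) = +(2993/3).
Reduce top mod 3: now compute (2/3).
Pull out 2: since 3 ≡ 3 (mod 8), (2/3) = -1.
Reached (1/3) = 1. Collecting the sign flips along the way, the symbol is +1.

1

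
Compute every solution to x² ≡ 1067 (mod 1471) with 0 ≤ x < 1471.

Since 1471 ≡ 3 (mod 4), a square root of 1067 is 1067^((1471+1)/4) = 1067^368 mod 1471.
Repeated squaring: 1067^2≡1406, 1067^4≡1283, 1067^8≡40, 1067^16≡129, 1067^32≡460, 1067^64≡1247, 1067^128≡162, 1067^256≡1237 (mod 1471).
1067^368 = 1067^(256+64+32+16) ≡ 664 (mod 1471).
Check: 664² = 440896 ≡ 1067 (mod 1471). The two roots are 664 and 807.

664, 807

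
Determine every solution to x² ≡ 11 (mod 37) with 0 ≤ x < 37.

37 ≡ 1 (mod 4), so we find a root by search.
Trying successive values, 14² = 196 ≡ 11 (mod 37). The other root is 37 − 14 = 23.

14, 23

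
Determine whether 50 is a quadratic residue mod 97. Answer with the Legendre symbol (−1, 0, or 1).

1

Pull out 2: since 97 ≡ 1 (mod 8), (2/97) = +1.
Reciprocity: 25 ≡ 1 and 97 ≡ 1 (mod 4), so (25/97) = +(97/25).
Reduce top mod 25: now compute (22/25).
Pull out 2: since 25 ≡ 1 (mod 8), (2/25) = +1.
Reciprocity: 11 ≡ 3 and 25 ≡ 1 (mod 4), so (11/25) = +(25/11).
Reduce top mod 11: now compute (3/11).
Reciprocity: 3 ≡ 3 and 11 ≡ 3 (mod 4), so (3/11) = −(11/3).
Reduce top mod 3: now compute (2/3).
Pull out 2: since 3 ≡ 3 (mod 8), (2/3) = -1.
Reached (1/3) = 1. Collecting the sign flips along the way, the symbol is +1.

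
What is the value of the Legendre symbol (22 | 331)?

Euler's criterion: (22/331) ≡ 22^165 (mod 331).
22^2 ≡ 153 (mod 331)
22^4 ≡ 239 (mod 331)
22^8 ≡ 189 (mod 331)
22^16 ≡ 304 (mod 331)
22^32 ≡ 67 (mod 331)
22^64 ≡ 186 (mod 331)
22^128 ≡ 172 (mod 331)
22^165 = 22^(128+32+4+1) ≡ 1 (mod 331).
Result is 1, so (22/331) = 1.

1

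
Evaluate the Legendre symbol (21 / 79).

1

Reciprocity: 21 ≡ 1 and 79 ≡ 3 (mod 4), so (21/79) = +(79/21).
Reduce top mod 21: now compute (16/21).
Pull out 2^4: since 21 ≡ 5 (mod 8), (2/21) = -1, so (2/21)^4 = +1.
Reached (1/21) = 1. Collecting the sign flips along the way, the symbol is +1.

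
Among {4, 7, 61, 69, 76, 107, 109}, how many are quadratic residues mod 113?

(4/113) = +1 → QR.
(7/113) = +1 → QR.
(61/113) = +1 → QR.
(69/113) = +1 → QR.
(76/113) = -1 → non-residue.
(107/113) = -1 → non-residue.
(109/113) = +1 → QR.
Total quadratic residues among the 7: 5.

5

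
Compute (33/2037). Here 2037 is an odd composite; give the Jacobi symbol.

0

Reciprocity: 33 ≡ 1 and 2037 ≡ 1 (mod 4), so (33/2037) = +(2037/33).
Reduce top mod 33: now compute (24/33).
Pull out 2^3: since 33 ≡ 1 (mod 8), (2/33) = +1, so (2/33)^3 = +1.
Reciprocity: 3 ≡ 3 and 33 ≡ 1 (mod 4), so (3/33) = +(33/3).
Reduce top mod 3: now compute (0/3).
Top reduces to 0: gcd > 1, so the symbol is 0.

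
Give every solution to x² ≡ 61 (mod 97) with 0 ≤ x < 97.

35, 62

97 ≡ 1 (mod 4), so we find a root by search.
Trying successive values, 35² = 1225 ≡ 61 (mod 97). The other root is 97 − 35 = 62.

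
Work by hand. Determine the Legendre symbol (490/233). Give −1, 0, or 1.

First reduce: 490 ≡ 24 (mod 233).
Pull out 2^3: since 233 ≡ 1 (mod 8), (2/233) = +1, so (2/233)^3 = +1.
Reciprocity: 3 ≡ 3 and 233 ≡ 1 (mod 4), so (3/233) = +(233/3).
Reduce top mod 3: now compute (2/3).
Pull out 2: since 3 ≡ 3 (mod 8), (2/3) = -1.
Reached (1/3) = 1. Collecting the sign flips along the way, the symbol is -1.

-1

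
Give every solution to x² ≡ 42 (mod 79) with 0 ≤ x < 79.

Since 79 ≡ 3 (mod 4), a square root of 42 is 42^((79+1)/4) = 42^20 mod 79.
Repeated squaring: 42^2≡26, 42^4≡44, 42^8≡40, 42^16≡20 (mod 79).
42^20 = 42^(16+4) ≡ 11 (mod 79).
Check: 11² = 121 ≡ 42 (mod 79). The two roots are 11 and 68.

11, 68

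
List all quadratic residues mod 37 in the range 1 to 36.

Square k = 1,…,18 (k and 37−k give the same square):
1²=1, 2²=4, 3²=9, 4²=16, 5²=25, 6²=36, 7²≡12, 8²≡27, 9²≡7, 10²≡26, 11²≡10, 12²≡33, 13²≡21, 14²≡11, 15²≡3, 16²≡34, 17²≡30, 18²≡28 (mod 37).
So the quadratic residues mod 37 are {1, 3, 4, 7, 9, 10, 11, 12, 16, 21, 25, 26, 27, 28, 30, 33, 34, 36}.

1, 3, 4, 7, 9, 10, 11, 12, 16, 21, 25, 26, 27, 28, 30, 33, 34, 36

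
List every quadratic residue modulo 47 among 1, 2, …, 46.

1,2,3,4,6,7,8,9,12,14,16,17,18,21,24,25,27,28,32,34,36,37,42

Square k = 1,…,23 (k and 47−k give the same square):
1²=1, 2²=4, 3²=9, 4²=16, 5²=25, 6²=36, 7²≡2, 8²≡17, 9²≡34, 10²≡6, 11²≡27, 12²≡3, 13²≡28, 14²≡8, 15²≡37, 16²≡21, 17²≡7, 18²≡42, 19²≡32, 20²≡24, 21²≡18, 22²≡14, 23²≡12 (mod 47).
So the quadratic residues mod 47 are {1, 2, 3, 4, 6, 7, 8, 9, 12, 14, 16, 17, 18, 21, 24, 25, 27, 28, 32, 34, 36, 37, 42}.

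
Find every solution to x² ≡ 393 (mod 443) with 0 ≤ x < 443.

Since 443 ≡ 3 (mod 4), a square root of 393 is 393^((443+1)/4) = 393^111 mod 443.
Repeated squaring: 393^2≡285, 393^4≡156, 393^8≡414, 393^16≡398, 393^32≡253, 393^64≡217 (mod 443).
393^111 = 393^(64+32+8+4+2+1) ≡ 105 (mod 443).
Check: 105² = 11025 ≡ 393 (mod 443). The two roots are 105 and 338.

105, 338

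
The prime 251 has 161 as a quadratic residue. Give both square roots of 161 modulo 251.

Since 251 ≡ 3 (mod 4), a square root of 161 is 161^((251+1)/4) = 161^63 mod 251.
Repeated squaring: 161^2≡68, 161^4≡106, 161^8≡192, 161^16≡218, 161^32≡85 (mod 251).
161^63 = 161^(32+16+8+4+2+1) ≡ 101 (mod 251).
Check: 101² = 10201 ≡ 161 (mod 251). The two roots are 101 and 150.

101, 150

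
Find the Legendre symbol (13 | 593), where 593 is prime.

-1

Euler's criterion: (13/593) ≡ 13^296 (mod 593).
13^2 ≡ 169 (mod 593)
13^4 ≡ 97 (mod 593)
13^8 ≡ 514 (mod 593)
13^16 ≡ 311 (mod 593)
13^32 ≡ 62 (mod 593)
13^64 ≡ 286 (mod 593)
13^128 ≡ 555 (mod 593)
13^256 ≡ 258 (mod 593)
13^296 = 13^(256+32+8) ≡ 592 (mod 593).
Result is 592 ≡ −1, so (13/593) = −1.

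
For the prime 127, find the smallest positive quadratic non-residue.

(2/127) = +1, so 2 is a residue.
(3/127) = −1, so 3 is the smallest positive non-residue mod 127.

3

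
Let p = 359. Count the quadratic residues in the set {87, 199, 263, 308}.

(87/359) = -1 → non-residue.
(199/359) = -1 → non-residue.
(263/359) = -1 → non-residue.
(308/359) = -1 → non-residue.
Total quadratic residues among the 4: 0.

0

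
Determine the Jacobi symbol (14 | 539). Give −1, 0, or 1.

Pull out 2: since 539 ≡ 3 (mod 8), (2/539) = -1.
Reciprocity: 7 ≡ 3 and 539 ≡ 3 (mod 4), so (7/539) = −(539/7).
Reduce top mod 7: now compute (0/7).
Top reduces to 0: gcd > 1, so the symbol is 0.

0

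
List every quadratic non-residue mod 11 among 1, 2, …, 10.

Square k = 1,…,5 (k and 11−k give the same square):
1²=1, 2²=4, 3²=9, 4²≡5, 5²≡3 (mod 11).
The residues are {1, 3, 4, 5, 9}; the non-residues are the remaining 5 nonzero classes.

2 6 7 8 10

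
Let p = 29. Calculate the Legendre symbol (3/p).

Reciprocity: 3 ≡ 3 and 29 ≡ 1 (mod 4), so (3/29) = +(29/3).
Reduce top mod 3: now compute (2/3).
Pull out 2: since 3 ≡ 3 (mod 8), (2/3) = -1.
Reached (1/3) = 1. Collecting the sign flips along the way, the symbol is -1.

-1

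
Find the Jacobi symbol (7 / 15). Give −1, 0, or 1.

-1

Reciprocity: 7 ≡ 3 and 15 ≡ 3 (mod 4), so (7/15) = −(15/7).
Reduce top mod 7: now compute (1/7).
Reached (1/7) = 1. Collecting the sign flips along the way, the symbol is -1.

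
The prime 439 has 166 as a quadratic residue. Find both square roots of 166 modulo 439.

212, 227

Since 439 ≡ 3 (mod 4), a square root of 166 is 166^((439+1)/4) = 166^110 mod 439.
Repeated squaring: 166^2≡338, 166^4≡104, 166^8≡280, 166^16≡258, 166^32≡275, 166^64≡117 (mod 439).
166^110 = 166^(64+32+8+4+2) ≡ 212 (mod 439).
Check: 212² = 44944 ≡ 166 (mod 439). The two roots are 212 and 227.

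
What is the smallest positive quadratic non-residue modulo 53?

(2/53) = −1, so 2 is the smallest positive non-residue mod 53.

2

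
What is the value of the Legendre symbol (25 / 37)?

1

Reciprocity: 25 ≡ 1 and 37 ≡ 1 (mod 4), so (25/37) = +(37/25).
Reduce top mod 25: now compute (12/25).
Pull out 2^2: since 25 ≡ 1 (mod 8), (2/25) = +1, so (2/25)^2 = +1.
Reciprocity: 3 ≡ 3 and 25 ≡ 1 (mod 4), so (3/25) = +(25/3).
Reduce top mod 3: now compute (1/3).
Reached (1/3) = 1. Collecting the sign flips along the way, the symbol is +1.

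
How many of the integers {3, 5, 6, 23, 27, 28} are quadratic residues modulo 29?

4

(3/29) = -1 → non-residue.
(5/29) = +1 → QR.
(6/29) = +1 → QR.
(23/29) = +1 → QR.
(27/29) = -1 → non-residue.
(28/29) = +1 → QR.
Total quadratic residues among the 6: 4.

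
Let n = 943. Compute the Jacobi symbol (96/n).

Pull out 2^5: since 943 ≡ 7 (mod 8), (2/943) = +1, so (2/943)^5 = +1.
Reciprocity: 3 ≡ 3 and 943 ≡ 3 (mod 4), so (3/943) = −(943/3).
Reduce top mod 3: now compute (1/3).
Reached (1/3) = 1. Collecting the sign flips along the way, the symbol is -1.

-1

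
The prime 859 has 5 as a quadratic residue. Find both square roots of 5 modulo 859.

Since 859 ≡ 3 (mod 4), a square root of 5 is 5^((859+1)/4) = 5^215 mod 859.
Repeated squaring: 5^2≡25, 5^4≡625, 5^8≡639, 5^16≡296, 5^32≡857, 5^64≡4, 5^128≡16 (mod 859).
5^215 = 5^(128+64+16+4+2+1) ≡ 553 (mod 859).
Check: 553² = 305809 ≡ 5 (mod 859). The two roots are 306 and 553.

306, 553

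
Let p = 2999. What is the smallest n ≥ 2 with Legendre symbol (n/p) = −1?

17

(2/2999) = +1, so 2 is a residue.
(3/2999) = +1, so 3 is a residue.
(4/2999) = +1, so 4 is a residue.
(5/2999) = +1, so 5 is a residue.
(6/2999) = +1, so 6 is a residue.
(7/2999) = +1, so 7 is a residue.
(8/2999) = +1, so 8 is a residue.
(9/2999) = +1, so 9 is a residue.
(10/2999) = +1, so 10 is a residue.
(11/2999) = +1, so 11 is a residue.
(12/2999) = +1, so 12 is a residue.
(13/2999) = +1, so 13 is a residue.
(14/2999) = +1, so 14 is a residue.
(15/2999) = +1, so 15 is a residue.
(16/2999) = +1, so 16 is a residue.
(17/2999) = −1, so 17 is the smallest positive non-residue mod 2999.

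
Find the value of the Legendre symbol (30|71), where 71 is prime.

Euler's criterion: (30/71) ≡ 30^35 (mod 71).
30^2 ≡ 48 (mod 71)
30^4 ≡ 32 (mod 71)
30^8 ≡ 30 (mod 71)
30^16 ≡ 48 (mod 71)
30^32 ≡ 32 (mod 71)
30^35 = 30^(32+2+1) ≡ 1 (mod 71).
Result is 1, so (30/71) = 1.

1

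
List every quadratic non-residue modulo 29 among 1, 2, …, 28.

Square k = 1,…,14 (k and 29−k give the same square):
1²=1, 2²=4, 3²=9, 4²=16, 5²=25, 6²≡7, 7²≡20, 8²≡6, 9²≡23, 10²≡13, 11²≡5, 12²≡28, 13²≡24, 14²≡22 (mod 29).
The residues are {1, 4, 5, 6, 7, 9, 13, 16, 20, 22, 23, 24, 25, 28}; the non-residues are the remaining 14 nonzero classes.

2 3 8 10 11 12 14 15 17 18 19 21 26 27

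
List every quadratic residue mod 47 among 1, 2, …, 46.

Square k = 1,…,23 (k and 47−k give the same square):
1²=1, 2²=4, 3²=9, 4²=16, 5²=25, 6²=36, 7²≡2, 8²≡17, 9²≡34, 10²≡6, 11²≡27, 12²≡3, 13²≡28, 14²≡8, 15²≡37, 16²≡21, 17²≡7, 18²≡42, 19²≡32, 20²≡24, 21²≡18, 22²≡14, 23²≡12 (mod 47).
So the quadratic residues mod 47 are {1, 2, 3, 4, 6, 7, 8, 9, 12, 14, 16, 17, 18, 21, 24, 25, 27, 28, 32, 34, 36, 37, 42}.

1,2,3,4,6,7,8,9,12,14,16,17,18,21,24,25,27,28,32,34,36,37,42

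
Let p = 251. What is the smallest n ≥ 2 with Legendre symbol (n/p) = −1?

2

(2/251) = −1, so 2 is the smallest positive non-residue mod 251.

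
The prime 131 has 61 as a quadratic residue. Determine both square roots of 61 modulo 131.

Since 131 ≡ 3 (mod 4), a square root of 61 is 61^((131+1)/4) = 61^33 mod 131.
Repeated squaring: 61^2≡53, 61^4≡58, 61^8≡89, 61^16≡61, 61^32≡53 (mod 131).
61^33 = 61^(32+1) ≡ 89 (mod 131).
Check: 89² = 7921 ≡ 61 (mod 131). The two roots are 42 and 89.

42, 89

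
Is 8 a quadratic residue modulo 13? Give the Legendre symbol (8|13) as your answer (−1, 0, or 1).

Euler's criterion: (8/13) ≡ 8^6 (mod 13).
8^2 ≡ 12 (mod 13)
8^4 ≡ 1 (mod 13)
8^6 = 8^(4+2) ≡ 12 (mod 13).
Result is 12 ≡ −1, so (8/13) = −1.

-1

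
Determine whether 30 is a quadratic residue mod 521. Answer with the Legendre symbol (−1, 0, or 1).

Pull out 2: since 521 ≡ 1 (mod 8), (2/521) = +1.
Reciprocity: 15 ≡ 3 and 521 ≡ 1 (mod 4), so (15/521) = +(521/15).
Reduce top mod 15: now compute (11/15).
Reciprocity: 11 ≡ 3 and 15 ≡ 3 (mod 4), so (11/15) = −(15/11).
Reduce top mod 11: now compute (4/11).
Pull out 2^2: since 11 ≡ 3 (mod 8), (2/11) = -1, so (2/11)^2 = +1.
Reached (1/11) = 1. Collecting the sign flips along the way, the symbol is -1.

-1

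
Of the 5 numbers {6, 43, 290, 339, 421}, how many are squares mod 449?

(6/449) = -1 → non-residue.
(43/449) = -1 → non-residue.
(290/449) = -1 → non-residue.
(339/449) = +1 → QR.
(421/449) = +1 → QR.
Total quadratic residues among the 5: 2.

2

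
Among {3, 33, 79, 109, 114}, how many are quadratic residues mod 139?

(3/139) = -1 → non-residue.
(33/139) = -1 → non-residue.
(79/139) = +1 → QR.
(109/139) = -1 → non-residue.
(114/139) = -1 → non-residue.
Total quadratic residues among the 5: 1.

1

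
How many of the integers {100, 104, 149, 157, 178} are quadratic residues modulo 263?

(100/263) = +1 → QR.
(104/263) = +1 → QR.
(149/263) = +1 → QR.
(157/263) = +1 → QR.
(178/263) = +1 → QR.
Total quadratic residues among the 5: 5.

5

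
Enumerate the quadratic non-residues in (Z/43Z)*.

2, 3, 5, 7, 8, 12, 18, 19, 20, 22, 26, 27, 28, 29, 30, 32, 33, 34, 37, 39, 42

Square k = 1,…,21 (k and 43−k give the same square):
1²=1, 2²=4, 3²=9, 4²=16, 5²=25, 6²=36, 7²≡6, 8²≡21, 9²≡38, 10²≡14, 11²≡35, 12²≡15, 13²≡40, 14²≡24, 15²≡10, 16²≡41, 17²≡31, 18²≡23, 19²≡17, 20²≡13, 21²≡11 (mod 43).
The residues are {1, 4, 6, 9, 10, 11, 13, 14, 15, 16, 17, 21, 23, 24, 25, 31, 35, 36, 38, 40, 41}; the non-residues are the remaining 21 nonzero classes.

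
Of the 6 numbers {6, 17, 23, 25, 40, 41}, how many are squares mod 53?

(6/53) = +1 → QR.
(17/53) = +1 → QR.
(23/53) = -1 → non-residue.
(25/53) = +1 → QR.
(40/53) = +1 → QR.
(41/53) = -1 → non-residue.
Total quadratic residues among the 6: 4.

4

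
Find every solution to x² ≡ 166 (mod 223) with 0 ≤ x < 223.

Since 223 ≡ 3 (mod 4), a square root of 166 is 166^((223+1)/4) = 166^56 mod 223.
Repeated squaring: 166^2≡127, 166^4≡73, 166^8≡200, 166^16≡83, 166^32≡199 (mod 223).
166^56 = 166^(32+16+8) ≡ 101 (mod 223).
Check: 101² = 10201 ≡ 166 (mod 223). The two roots are 101 and 122.

101, 122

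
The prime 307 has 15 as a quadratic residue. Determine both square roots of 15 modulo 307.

Since 307 ≡ 3 (mod 4), a square root of 15 is 15^((307+1)/4) = 15^77 mod 307.
Repeated squaring: 15^2≡225, 15^4≡277, 15^8≡286, 15^16≡134, 15^32≡150, 15^64≡89 (mod 307).
15^77 = 15^(64+8+4+1) ≡ 177 (mod 307).
Check: 177² = 31329 ≡ 15 (mod 307). The two roots are 130 and 177.

130, 177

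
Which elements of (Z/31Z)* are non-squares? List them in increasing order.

Square k = 1,…,15 (k and 31−k give the same square):
1²=1, 2²=4, 3²=9, 4²=16, 5²=25, 6²≡5, 7²≡18, 8²≡2, 9²≡19, 10²≡7, 11²≡28, 12²≡20, 13²≡14, 14²≡10, 15²≡8 (mod 31).
The residues are {1, 2, 4, 5, 7, 8, 9, 10, 14, 16, 18, 19, 20, 25, 28}; the non-residues are the remaining 15 nonzero classes.

3,6,11,12,13,15,17,21,22,23,24,26,27,29,30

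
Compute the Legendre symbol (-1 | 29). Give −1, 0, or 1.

1

First reduce: -1 ≡ 28 (mod 29).
Pull out 2^2: since 29 ≡ 5 (mod 8), (2/29) = -1, so (2/29)^2 = +1.
Reciprocity: 7 ≡ 3 and 29 ≡ 1 (mod 4), so (7/29) = +(29/7).
Reduce top mod 7: now compute (1/7).
Reached (1/7) = 1. Collecting the sign flips along the way, the symbol is +1.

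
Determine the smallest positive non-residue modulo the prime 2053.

(2/2053) = −1, so 2 is the smallest positive non-residue mod 2053.

2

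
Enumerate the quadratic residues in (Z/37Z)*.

1,3,4,7,9,10,11,12,16,21,25,26,27,28,30,33,34,36

Square k = 1,…,18 (k and 37−k give the same square):
1²=1, 2²=4, 3²=9, 4²=16, 5²=25, 6²=36, 7²≡12, 8²≡27, 9²≡7, 10²≡26, 11²≡10, 12²≡33, 13²≡21, 14²≡11, 15²≡3, 16²≡34, 17²≡30, 18²≡28 (mod 37).
So the quadratic residues mod 37 are {1, 3, 4, 7, 9, 10, 11, 12, 16, 21, 25, 26, 27, 28, 30, 33, 34, 36}.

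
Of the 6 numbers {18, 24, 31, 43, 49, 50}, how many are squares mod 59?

(18/59) = -1 → non-residue.
(24/59) = -1 → non-residue.
(31/59) = -1 → non-residue.
(43/59) = -1 → non-residue.
(49/59) = +1 → QR.
(50/59) = -1 → non-residue.
Total quadratic residues among the 6: 1.

1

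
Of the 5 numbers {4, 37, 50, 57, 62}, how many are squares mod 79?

3

(4/79) = +1 → QR.
(37/79) = -1 → non-residue.
(50/79) = +1 → QR.
(57/79) = -1 → non-residue.
(62/79) = +1 → QR.
Total quadratic residues among the 5: 3.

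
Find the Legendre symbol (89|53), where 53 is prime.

1

First reduce: 89 ≡ 36 (mod 53).
Pull out 2^2: since 53 ≡ 5 (mod 8), (2/53) = -1, so (2/53)^2 = +1.
Reciprocity: 9 ≡ 1 and 53 ≡ 1 (mod 4), so (9/53) = +(53/9).
Reduce top mod 9: now compute (8/9).
Pull out 2^3: since 9 ≡ 1 (mod 8), (2/9) = +1, so (2/9)^3 = +1.
Reached (1/9) = 1. Collecting the sign flips along the way, the symbol is +1.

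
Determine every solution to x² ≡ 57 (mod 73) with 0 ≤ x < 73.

35, 38

73 ≡ 1 (mod 4), so we find a root by search.
Trying successive values, 35² = 1225 ≡ 57 (mod 73). The other root is 73 − 35 = 38.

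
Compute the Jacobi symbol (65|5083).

Reciprocity: 65 ≡ 1 and 5083 ≡ 3 (mod 4), so (65/5083) = +(5083/65).
Reduce top mod 65: now compute (13/65).
Reciprocity: 13 ≡ 1 and 65 ≡ 1 (mod 4), so (13/65) = +(65/13).
Reduce top mod 13: now compute (0/13).
Top reduces to 0: gcd > 1, so the symbol is 0.

0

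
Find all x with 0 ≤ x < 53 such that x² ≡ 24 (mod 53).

17, 36

53 ≡ 1 (mod 4), so we find a root by search.
Trying successive values, 17² = 289 ≡ 24 (mod 53). The other root is 53 − 17 = 36.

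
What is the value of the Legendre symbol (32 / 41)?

1

Euler's criterion: (32/41) ≡ 32^20 (mod 41).
32^2 ≡ 40 (mod 41)
32^4 ≡ 1 (mod 41)
32^8 ≡ 1 (mod 41)
32^16 ≡ 1 (mod 41)
32^20 = 32^(16+4) ≡ 1 (mod 41).
Result is 1, so (32/41) = 1.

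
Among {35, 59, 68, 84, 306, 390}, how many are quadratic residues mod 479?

(35/479) = +1 → QR.
(59/479) = -1 → non-residue.
(68/479) = -1 → non-residue.
(84/479) = +1 → QR.
(306/479) = -1 → non-residue.
(390/479) = -1 → non-residue.
Total quadratic residues among the 6: 2.

2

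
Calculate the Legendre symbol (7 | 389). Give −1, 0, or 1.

Euler's criterion: (7/389) ≡ 7^194 (mod 389).
7^2 ≡ 49 (mod 389)
7^4 ≡ 67 (mod 389)
7^8 ≡ 210 (mod 389)
7^16 ≡ 143 (mod 389)
7^32 ≡ 221 (mod 389)
7^64 ≡ 216 (mod 389)
7^128 ≡ 365 (mod 389)
7^194 = 7^(128+64+2) ≡ 1 (mod 389).
Result is 1, so (7/389) = 1.

1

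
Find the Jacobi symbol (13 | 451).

1

Reciprocity: 13 ≡ 1 and 451 ≡ 3 (mod 4), so (13/451) = +(451/13).
Reduce top mod 13: now compute (9/13).
Reciprocity: 9 ≡ 1 and 13 ≡ 1 (mod 4), so (9/13) = +(13/9).
Reduce top mod 9: now compute (4/9).
Pull out 2^2: since 9 ≡ 1 (mod 8), (2/9) = +1, so (2/9)^2 = +1.
Reached (1/9) = 1. Collecting the sign flips along the way, the symbol is +1.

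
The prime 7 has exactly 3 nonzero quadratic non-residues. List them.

Square k = 1,…,3 (k and 7−k give the same square):
1²=1, 2²=4, 3²≡2 (mod 7).
The residues are {1, 2, 4}; the non-residues are the remaining 3 nonzero classes.

3,5,6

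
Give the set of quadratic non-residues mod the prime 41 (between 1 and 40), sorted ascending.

Square k = 1,…,20 (k and 41−k give the same square):
1²=1, 2²=4, 3²=9, 4²=16, 5²=25, 6²=36, 7²≡8, 8²≡23, 9²≡40, 10²≡18, 11²≡39, 12²≡21, 13²≡5, 14²≡32, 15²≡20, 16²≡10, 17²≡2, 18²≡37, 19²≡33, 20²≡31 (mod 41).
The residues are {1, 2, 4, 5, 8, 9, 10, 16, 18, 20, 21, 23, 25, 31, 32, 33, 36, 37, 39, 40}; the non-residues are the remaining 20 nonzero classes.

3 6 7 11 12 13 14 15 17 19 22 24 26 27 28 29 30 34 35 38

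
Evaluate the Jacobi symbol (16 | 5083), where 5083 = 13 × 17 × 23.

1

Pull out 2^4: since 5083 ≡ 3 (mod 8), (2/5083) = -1, so (2/5083)^4 = +1.
Reached (1/5083) = 1. Collecting the sign flips along the way, the symbol is +1.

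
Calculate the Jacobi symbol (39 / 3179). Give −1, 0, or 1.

Reciprocity: 39 ≡ 3 and 3179 ≡ 3 (mod 4), so (39/3179) = −(3179/39).
Reduce top mod 39: now compute (20/39).
Pull out 2^2: since 39 ≡ 7 (mod 8), (2/39) = +1, so (2/39)^2 = +1.
Reciprocity: 5 ≡ 1 and 39 ≡ 3 (mod 4), so (5/39) = +(39/5).
Reduce top mod 5: now compute (4/5).
Pull out 2^2: since 5 ≡ 5 (mod 8), (2/5) = -1, so (2/5)^2 = +1.
Reached (1/5) = 1. Collecting the sign flips along the way, the symbol is -1.

-1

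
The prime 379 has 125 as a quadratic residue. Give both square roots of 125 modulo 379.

184, 195

Since 379 ≡ 3 (mod 4), a square root of 125 is 125^((379+1)/4) = 125^95 mod 379.
Repeated squaring: 125^2≡86, 125^4≡195, 125^8≡125, 125^16≡86, 125^32≡195, 125^64≡125 (mod 379).
125^95 = 125^(64+16+8+4+2+1) ≡ 195 (mod 379).
Check: 195² = 38025 ≡ 125 (mod 379). The two roots are 184 and 195.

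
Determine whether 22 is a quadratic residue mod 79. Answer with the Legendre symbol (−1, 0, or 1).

Euler's criterion: (22/79) ≡ 22^39 (mod 79).
22^2 ≡ 10 (mod 79)
22^4 ≡ 21 (mod 79)
22^8 ≡ 46 (mod 79)
22^16 ≡ 62 (mod 79)
22^32 ≡ 52 (mod 79)
22^39 = 22^(32+4+2+1) ≡ 1 (mod 79).
Result is 1, so (22/79) = 1.

1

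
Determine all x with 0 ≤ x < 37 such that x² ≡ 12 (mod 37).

7, 30

37 ≡ 1 (mod 4), so we find a root by search.
Trying successive values, 7² = 49 ≡ 12 (mod 37). The other root is 37 − 7 = 30.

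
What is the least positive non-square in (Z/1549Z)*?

(2/1549) = −1, so 2 is the smallest positive non-residue mod 1549.

2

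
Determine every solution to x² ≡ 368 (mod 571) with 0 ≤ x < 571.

Since 571 ≡ 3 (mod 4), a square root of 368 is 368^((571+1)/4) = 368^143 mod 571.
Repeated squaring: 368^2≡97, 368^4≡273, 368^8≡299, 368^16≡325, 368^32≡561, 368^64≡100, 368^128≡293 (mod 571).
368^143 = 368^(128+8+4+2+1) ≡ 341 (mod 571).
Check: 341² = 116281 ≡ 368 (mod 571). The two roots are 230 and 341.

230, 341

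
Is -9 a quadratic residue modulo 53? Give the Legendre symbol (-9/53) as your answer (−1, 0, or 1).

1

Euler's criterion: (-9/53) ≡ 44^26 (mod 53).
44^2 ≡ 28 (mod 53)
44^4 ≡ 42 (mod 53)
44^8 ≡ 15 (mod 53)
44^16 ≡ 13 (mod 53)
44^26 = 44^(16+8+2) ≡ 1 (mod 53).
Result is 1, so (-9/53) = 1.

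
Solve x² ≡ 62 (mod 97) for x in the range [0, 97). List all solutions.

97 ≡ 1 (mod 4), so we find a root by search.
Trying successive values, 16² = 256 ≡ 62 (mod 97). The other root is 97 − 16 = 81.

16, 81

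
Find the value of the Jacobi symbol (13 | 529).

1

Reciprocity: 13 ≡ 1 and 529 ≡ 1 (mod 4), so (13/529) = +(529/13).
Reduce top mod 13: now compute (9/13).
Reciprocity: 9 ≡ 1 and 13 ≡ 1 (mod 4), so (9/13) = +(13/9).
Reduce top mod 9: now compute (4/9).
Pull out 2^2: since 9 ≡ 1 (mod 8), (2/9) = +1, so (2/9)^2 = +1.
Reached (1/9) = 1. Collecting the sign flips along the way, the symbol is +1.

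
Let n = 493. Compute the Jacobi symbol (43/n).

Reciprocity: 43 ≡ 3 and 493 ≡ 1 (mod 4), so (43/493) = +(493/43).
Reduce top mod 43: now compute (20/43).
Pull out 2^2: since 43 ≡ 3 (mod 8), (2/43) = -1, so (2/43)^2 = +1.
Reciprocity: 5 ≡ 1 and 43 ≡ 3 (mod 4), so (5/43) = +(43/5).
Reduce top mod 5: now compute (3/5).
Reciprocity: 3 ≡ 3 and 5 ≡ 1 (mod 4), so (3/5) = +(5/3).
Reduce top mod 3: now compute (2/3).
Pull out 2: since 3 ≡ 3 (mod 8), (2/3) = -1.
Reached (1/3) = 1. Collecting the sign flips along the way, the symbol is -1.

-1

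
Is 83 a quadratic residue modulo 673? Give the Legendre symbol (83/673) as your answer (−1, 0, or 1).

Reciprocity: 83 ≡ 3 and 673 ≡ 1 (mod 4), so (83/673) = +(673/83).
Reduce top mod 83: now compute (9/83).
Reciprocity: 9 ≡ 1 and 83 ≡ 3 (mod 4), so (9/83) = +(83/9).
Reduce top mod 9: now compute (2/9).
Pull out 2: since 9 ≡ 1 (mod 8), (2/9) = +1.
Reached (1/9) = 1. Collecting the sign flips along the way, the symbol is +1.

1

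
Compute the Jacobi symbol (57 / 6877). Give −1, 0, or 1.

Reciprocity: 57 ≡ 1 and 6877 ≡ 1 (mod 4), so (57/6877) = +(6877/57).
Reduce top mod 57: now compute (37/57).
Reciprocity: 37 ≡ 1 and 57 ≡ 1 (mod 4), so (37/57) = +(57/37).
Reduce top mod 37: now compute (20/37).
Pull out 2^2: since 37 ≡ 5 (mod 8), (2/37) = -1, so (2/37)^2 = +1.
Reciprocity: 5 ≡ 1 and 37 ≡ 1 (mod 4), so (5/37) = +(37/5).
Reduce top mod 5: now compute (2/5).
Pull out 2: since 5 ≡ 5 (mod 8), (2/5) = -1.
Reached (1/5) = 1. Collecting the sign flips along the way, the symbol is -1.

-1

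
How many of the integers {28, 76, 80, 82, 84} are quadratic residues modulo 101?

(28/101) = -1 → non-residue.
(76/101) = +1 → QR.
(80/101) = +1 → QR.
(82/101) = +1 → QR.
(84/101) = +1 → QR.
Total quadratic residues among the 5: 4.

4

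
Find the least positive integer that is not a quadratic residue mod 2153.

(2/2153) = +1, so 2 is a residue.
(3/2153) = −1, so 3 is the smallest positive non-residue mod 2153.

3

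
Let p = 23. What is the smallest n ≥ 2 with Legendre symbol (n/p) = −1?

5

(2/23) = +1, so 2 is a residue.
(3/23) = +1, so 3 is a residue.
(4/23) = +1, so 4 is a residue.
(5/23) = −1, so 5 is the smallest positive non-residue mod 23.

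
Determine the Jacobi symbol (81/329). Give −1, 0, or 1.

Reciprocity: 81 ≡ 1 and 329 ≡ 1 (mod 4), so (81/329) = +(329/81).
Reduce top mod 81: now compute (5/81).
Reciprocity: 5 ≡ 1 and 81 ≡ 1 (mod 4), so (5/81) = +(81/5).
Reduce top mod 5: now compute (1/5).
Reached (1/5) = 1. Collecting the sign flips along the way, the symbol is +1.

1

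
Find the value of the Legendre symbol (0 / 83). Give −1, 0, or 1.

Top reduces to 0: gcd > 1, so the symbol is 0.

0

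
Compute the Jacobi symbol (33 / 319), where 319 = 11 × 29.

0

Reciprocity: 33 ≡ 1 and 319 ≡ 3 (mod 4), so (33/319) = +(319/33).
Reduce top mod 33: now compute (22/33).
Pull out 2: since 33 ≡ 1 (mod 8), (2/33) = +1.
Reciprocity: 11 ≡ 3 and 33 ≡ 1 (mod 4), so (11/33) = +(33/11).
Reduce top mod 11: now compute (0/11).
Top reduces to 0: gcd > 1, so the symbol is 0.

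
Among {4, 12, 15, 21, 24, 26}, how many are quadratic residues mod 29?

2

(4/29) = +1 → QR.
(12/29) = -1 → non-residue.
(15/29) = -1 → non-residue.
(21/29) = -1 → non-residue.
(24/29) = +1 → QR.
(26/29) = -1 → non-residue.
Total quadratic residues among the 6: 2.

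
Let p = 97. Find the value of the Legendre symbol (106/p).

1

First reduce: 106 ≡ 9 (mod 97).
Reciprocity: 9 ≡ 1 and 97 ≡ 1 (mod 4), so (9/97) = +(97/9).
Reduce top mod 9: now compute (7/9).
Reciprocity: 7 ≡ 3 and 9 ≡ 1 (mod 4), so (7/9) = +(9/7).
Reduce top mod 7: now compute (2/7).
Pull out 2: since 7 ≡ 7 (mod 8), (2/7) = +1.
Reached (1/7) = 1. Collecting the sign flips along the way, the symbol is +1.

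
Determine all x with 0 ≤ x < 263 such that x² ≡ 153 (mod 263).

Since 263 ≡ 3 (mod 4), a square root of 153 is 153^((263+1)/4) = 153^66 mod 263.
Repeated squaring: 153^2≡2, 153^4≡4, 153^8≡16, 153^16≡256, 153^32≡49, 153^64≡34 (mod 263).
153^66 = 153^(64+2) ≡ 68 (mod 263).
Check: 68² = 4624 ≡ 153 (mod 263). The two roots are 68 and 195.

68, 195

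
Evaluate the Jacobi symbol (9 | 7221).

Reciprocity: 9 ≡ 1 and 7221 ≡ 1 (mod 4), so (9/7221) = +(7221/9).
Reduce top mod 9: now compute (3/9).
Reciprocity: 3 ≡ 3 and 9 ≡ 1 (mod 4), so (3/9) = +(9/3).
Reduce top mod 3: now compute (0/3).
Top reduces to 0: gcd > 1, so the symbol is 0.

0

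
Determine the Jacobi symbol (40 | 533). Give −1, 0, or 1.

Pull out 2^3: since 533 ≡ 5 (mod 8), (2/533) = -1, so (2/533)^3 = -1.
Reciprocity: 5 ≡ 1 and 533 ≡ 1 (mod 4), so (5/533) = +(533/5).
Reduce top mod 5: now compute (3/5).
Reciprocity: 3 ≡ 3 and 5 ≡ 1 (mod 4), so (3/5) = +(5/3).
Reduce top mod 3: now compute (2/3).
Pull out 2: since 3 ≡ 3 (mod 8), (2/3) = -1.
Reached (1/3) = 1. Collecting the sign flips along the way, the symbol is +1.

1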